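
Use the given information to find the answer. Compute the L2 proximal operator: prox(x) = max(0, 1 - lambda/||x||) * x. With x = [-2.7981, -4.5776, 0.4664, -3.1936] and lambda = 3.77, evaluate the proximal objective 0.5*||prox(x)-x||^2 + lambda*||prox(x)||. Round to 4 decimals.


Step 1: Compute ||x||.
||x|| = 6.261
Step 2: Compute scaling factor.
scale = max(0, 1 - 3.77/6.261) = 0.3979
Step 3: prox(x) = [-1.1133, -1.8213, 0.1856, -1.2706]
||prox(x)|| = 2.491
Step 4: Proximal objective.
0.5*||prox-x||^2 = 7.1065
lambda*||prox|| = 9.3911
Total = 16.4976


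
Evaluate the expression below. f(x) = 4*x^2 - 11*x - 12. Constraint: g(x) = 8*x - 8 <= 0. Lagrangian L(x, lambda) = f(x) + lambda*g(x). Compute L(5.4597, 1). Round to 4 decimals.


Step 1: Evaluate f(x).
f(5.4597) = 4*5.4597^2 - 11*5.4597 - 12 = 47.1766
Step 2: Evaluate g(x).
g(5.4597) = 8*5.4597 - 8 = 35.6776
Step 3: Compute Lagrangian.
L = 47.1766 + 1*35.6776 = 82.8542


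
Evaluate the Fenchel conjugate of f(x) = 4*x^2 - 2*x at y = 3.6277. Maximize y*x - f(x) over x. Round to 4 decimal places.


f*(y) = sup_x {y*x - a*x^2 - b*x} = sup_x {(y-b)*x - a*x^2}
FOC: (y - b) - 2a*x = 0 => x* = (y - b)/(2a)
x* = (3.6277 + 2)/(2*4) = 0.7035
f*(3.6277) = (y-b)^2/(4a) = (3.6277 + 2)^2/(4*4)
= 31.671/16 = 1.9794


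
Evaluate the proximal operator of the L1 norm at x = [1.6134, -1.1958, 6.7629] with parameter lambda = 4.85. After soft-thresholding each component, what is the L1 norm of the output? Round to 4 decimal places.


Soft-thresholding with lambda = 4.85:
prox(1.6134) = sign(1.6134)*max(|1.6134| - 4.85, 0) = 0.0
prox(-1.1958) = sign(-1.1958)*max(|-1.1958| - 4.85, 0) = 0.0
prox(6.7629) = sign(6.7629)*max(|6.7629| - 4.85, 0) = 1.9129
prox(x) = [0.0, 0.0, 1.9129]
||prox(x)||_1 = 0.0 + 0.0 + 1.9129 = 1.9129


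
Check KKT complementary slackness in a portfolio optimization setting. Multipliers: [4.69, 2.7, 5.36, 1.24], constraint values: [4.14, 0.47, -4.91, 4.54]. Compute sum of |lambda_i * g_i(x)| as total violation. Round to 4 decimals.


KKT complementary slackness check:
lambda_1 * g_1 = 4.69 * 4.14 = 19.4166
lambda_2 * g_2 = 2.7 * 0.47 = 1.269
lambda_3 * g_3 = 5.36 * -4.91 = -26.3176
lambda_4 * g_4 = 1.24 * 4.54 = 5.6296
Total violation = 19.4166 + 1.269 + 26.3176 + 5.6296 = 52.6328


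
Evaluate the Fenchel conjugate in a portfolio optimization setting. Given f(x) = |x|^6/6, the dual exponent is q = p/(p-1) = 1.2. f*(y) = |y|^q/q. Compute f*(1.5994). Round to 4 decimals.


The conjugate exponent q satisfies 1/p + 1/q = 1.
p = 6, so q = 6/(6 - 1) = 1.2
|y|^q = 1.5994^1.2 = 1.7569
f*(1.5994) = 1.7569 / 1.2 = 1.4641


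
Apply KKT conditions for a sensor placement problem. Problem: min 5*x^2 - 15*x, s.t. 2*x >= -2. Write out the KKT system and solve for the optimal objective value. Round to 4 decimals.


Step 1: Try lambda = 0 (constraint inactive).
Stationarity: 2*5*x - 15 = 0
x* = 15/(2*5) = 1.5
Check constraint: 2*1.5 = 3.0 >= -2 -- satisfied.
Step 2: Compute optimal value.
f(x*) = 5*1.5^2 - 15*1.5 = -11.25


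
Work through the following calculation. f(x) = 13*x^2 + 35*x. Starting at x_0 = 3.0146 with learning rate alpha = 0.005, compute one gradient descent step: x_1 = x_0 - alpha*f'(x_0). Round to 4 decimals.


We compute the gradient at x_0 and apply the update.
f'(x) = 26*x + 35
f'(3.0146) = 26*3.0146 + 35 = 113.3796
x_1 = 3.0146 - 0.005*113.3796 = 2.4477


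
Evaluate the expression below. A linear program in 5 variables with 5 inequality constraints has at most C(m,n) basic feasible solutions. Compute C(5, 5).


Each vertex corresponds to some choice of n active constraints out of m, so the number of vertices is at most C(m, n) = m! / (n!(m-n)!).
m = 5, n = 5
Numerator: 5 * 4 * 3 * 2 * 1
Denominator: 5! = 120
C(5, 5) = 1


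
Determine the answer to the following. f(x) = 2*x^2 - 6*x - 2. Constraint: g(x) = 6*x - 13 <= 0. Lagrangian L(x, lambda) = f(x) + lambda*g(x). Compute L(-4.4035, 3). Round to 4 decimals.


Step 1: Evaluate f(x).
f(-4.4035) = 2*(-4.4035)^2 - 6*(-4.4035) - 2 = 63.2026
Step 2: Evaluate g(x).
g(-4.4035) = 6*-4.4035 - 13 = -39.421
Step 3: Compute Lagrangian.
L = 63.2026 + 3*-39.421 = -55.0604


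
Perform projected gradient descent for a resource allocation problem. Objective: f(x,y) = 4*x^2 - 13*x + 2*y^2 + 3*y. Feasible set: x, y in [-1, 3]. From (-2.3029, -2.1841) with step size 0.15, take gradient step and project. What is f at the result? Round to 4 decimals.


Step 1: Compute gradient at (-2.3029, -2.1841).
grad_x = 2*4*-2.3029 - 13 = -31.4232
grad_y = 2*2*-2.1841 + 3 = -5.7364
Step 2: Gradient step.
x_raw = -2.3029 - 0.15*-31.4232 = 2.4106
y_raw = -2.1841 - 0.15*-5.7364 = -1.3236
Step 3: Project onto [-1, 3].
x_proj = clip(2.4106) = 2.4106
y_proj = clip(-1.3236) = -1.0
Step 4: Evaluate f.
f(2.4106, -1.0) = -9.094


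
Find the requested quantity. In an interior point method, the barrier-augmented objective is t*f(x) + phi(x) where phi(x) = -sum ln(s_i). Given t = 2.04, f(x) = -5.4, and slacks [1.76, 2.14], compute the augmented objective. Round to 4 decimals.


Step 1: Compute log-barrier.
ln values: [0.5653, 0.7608]
phi = -(0.5653 + 0.7608) = -1.3261
Step 2: Compute augmented objective.
t*f(x) = 2.04*-5.4 = -11.016
Total = -11.016 - 1.3261 = -12.3421


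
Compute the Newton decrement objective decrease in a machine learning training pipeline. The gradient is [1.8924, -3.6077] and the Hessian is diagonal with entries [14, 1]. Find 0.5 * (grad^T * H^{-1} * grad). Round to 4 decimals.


Step 1: H is diagonal, so H^(-1) * g = [0.1352, -3.6077].
Step 2: g^T H^(-1) g = sum_i g_i^2 / H_ii
  = (1.8924)^2/14 + (-3.6077)^2/1
  = 0.2558 + 13.0155 = 13.2713
Step 3: Objective decrease = 0.5 * g^T H^(-1) g = 6.6356


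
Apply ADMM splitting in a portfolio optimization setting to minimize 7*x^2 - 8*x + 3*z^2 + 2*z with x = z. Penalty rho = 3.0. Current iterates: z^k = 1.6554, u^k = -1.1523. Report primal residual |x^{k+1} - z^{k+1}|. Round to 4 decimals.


ADMM iteration with rho = 3.0, z^k = 1.6554, u^k = -1.1523
Step 1: x-update.
Minimize 7*x^2 - 8*x + (3.0/2)*(x - 1.6554 - 1.1523)^2
FOC: (2*7 + 3.0)*x = 8 + 3.0*(1.6554 + 1.1523)
x^{k+1} = 0.9661
Step 2: z-update.
Minimize 3*z^2 + 2*z + (3.0/2)*(0.9661 - z - 1.1523)^2
FOC: (2*3 + 3.0)*z = -2 + 3.0*(0.9661 - 1.1523)
z^{k+1} = -0.2843
Step 3: u-update.
u^{k+1} = -1.1523 + 0.9661 + 0.2843 = 0.0981
Step 4: Primal residual = |0.9661 + 0.2843| = 1.2504


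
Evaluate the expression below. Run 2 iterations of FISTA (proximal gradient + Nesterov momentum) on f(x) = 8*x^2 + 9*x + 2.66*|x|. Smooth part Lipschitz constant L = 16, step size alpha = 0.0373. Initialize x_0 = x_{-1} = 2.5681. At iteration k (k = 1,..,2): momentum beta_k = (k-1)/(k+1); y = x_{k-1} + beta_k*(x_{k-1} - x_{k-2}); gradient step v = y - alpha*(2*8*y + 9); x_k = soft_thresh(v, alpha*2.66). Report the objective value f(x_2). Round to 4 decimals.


FISTA on f(x) = 8*x^2 + 9*x + 2.66*|x|
L = 16, alpha = 0.0373
Iteration 1: beta = 0.0, y = 2.5681 + 0.0*(2.5681 - 2.5681) = 2.5681
  grad(y) = 50.0896, v = y - alpha*grad = 0.6998
  prox(v) = soft_thresh(0.6998, 0.0992) = 0.6005
Iteration 2: beta = 0.3333, y = 0.6005 + 0.3333*(0.6005 - 2.5681) = -0.0553
  grad(y) = 8.115, v = y - alpha*grad = -0.358
  prox(v) = soft_thresh(-0.358, 0.0992) = -0.2588
f(x_2) = 8*(-0.2588)^2 + 9*(-0.2588) + 2.66*|-0.2588| = -1.1049


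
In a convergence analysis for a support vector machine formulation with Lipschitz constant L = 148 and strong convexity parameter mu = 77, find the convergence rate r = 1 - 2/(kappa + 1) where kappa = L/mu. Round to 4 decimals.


Step 1: Compute the condition number.
kappa = L/mu = 148/77 = 1.9221
Step 2: Compute the convergence rate.
r = 1 - 2/(kappa + 1) = 1 - 2*mu/(L + mu) = (L - mu)/(L + mu) = 71/225 = 0.3156


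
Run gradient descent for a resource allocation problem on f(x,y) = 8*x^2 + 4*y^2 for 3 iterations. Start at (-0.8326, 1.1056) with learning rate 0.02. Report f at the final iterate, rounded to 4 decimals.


Gradient descent on f(x,y) = 8*x^2 + 4*y^2.
Starting point: (-0.8326, 1.1056), alpha = 0.02
Step 1: grad_x = 2*8*-0.8326 = -13.3216, grad_y = 2*4*1.1056 = 8.8448
  x_1 = -0.8326 - 0.02*-13.3216 = -0.5662
  y_1 = 1.1056 - 0.02*8.8448 = 0.9287
Step 2: grad_x = 2*8*-0.5662 = -9.0587, grad_y = 2*4*0.9287 = 7.4296
  x_2 = -0.5662 - 0.02*-9.0587 = -0.385
  y_2 = 0.9287 - 0.02*7.4296 = 0.7801
Step 3: grad_x = 2*8*-0.385 = -6.1599, grad_y = 2*4*0.7801 = 6.2409
  x_3 = -0.385 - 0.02*-6.1599 = -0.2618
  y_3 = 0.7801 - 0.02*6.2409 = 0.6553
f(-0.2618, 0.6553) = 8*(-0.2618)^2 + 4*0.6553^2 = 2.2659


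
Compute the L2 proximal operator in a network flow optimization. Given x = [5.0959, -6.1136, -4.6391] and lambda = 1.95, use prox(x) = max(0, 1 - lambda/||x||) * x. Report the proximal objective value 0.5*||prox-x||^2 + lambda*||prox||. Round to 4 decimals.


Step 1: Compute ||x||.
||x|| = 9.2123
Step 2: Compute scaling factor.
scale = max(0, 1 - 1.95/9.2123) = 0.7883
Step 3: prox(x) = [4.0172, -4.8195, -3.6571]
||prox(x)|| = 7.2623
Step 4: Proximal objective.
0.5*||prox-x||^2 = 1.9013
lambda*||prox|| = 14.1615
Total = 16.0626


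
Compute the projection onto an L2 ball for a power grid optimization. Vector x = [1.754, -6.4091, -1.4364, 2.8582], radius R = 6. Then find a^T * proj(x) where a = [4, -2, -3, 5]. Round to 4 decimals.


Step 1: Compute ||x|| (intermediates to 6 decimals).
||x|| = sqrt(1.754^2 + (-6.4091)^2 + (-1.4364)^2 + 2.8582^2) = 7.374661
Step 2: Project.
Since ||x|| > R, scale = R/||x|| = 6/7.374661 = 0.813597, proj(x) = scale * x
proj(x) = [1.427049, -5.214425, -1.168651, 2.325423]
Step 3: Dot product.
a^T * proj(x) = 4*1.427049 - 2*(-5.214425) - 3*(-1.168651) + 5*2.325423 = 31.2701


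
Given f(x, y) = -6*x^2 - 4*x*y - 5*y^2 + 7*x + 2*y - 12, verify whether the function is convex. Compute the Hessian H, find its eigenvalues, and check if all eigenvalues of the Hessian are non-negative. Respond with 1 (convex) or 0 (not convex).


The Hessian of f(x,y) = -6*x^2 - 4*x*y - 5*y^2 + 7*x + 2*y - 12 is:
H = [[-12, -4], [-4, -10]]
Trace = -12 - 10 = -22
Determinant = -12*-10 - (-4)^2 = 104
Discriminant = (-22)^2 - 4*104 = 68.0
Eigenvalues: lambda_1 = -15.1231, lambda_2 = -6.8769
The function is not convex.

0


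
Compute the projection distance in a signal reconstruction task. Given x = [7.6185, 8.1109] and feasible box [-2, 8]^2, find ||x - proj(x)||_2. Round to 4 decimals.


Project each component onto [-2, 8].
clip(7.6185) = 7.6185, clip(8.1109) = 8.0
Projection = [7.6185, 8.0]
Squared diffs: [0.0, 0.0123]
Distance = sqrt(0.0123) = 0.1109


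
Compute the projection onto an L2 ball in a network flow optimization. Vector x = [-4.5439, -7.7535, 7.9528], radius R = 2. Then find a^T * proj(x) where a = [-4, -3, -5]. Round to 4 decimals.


Step 1: Compute ||x|| (intermediates to 6 decimals).
||x|| = sqrt((-4.5439)^2 + (-7.7535)^2 + 7.9528^2) = 12.000451
Step 2: Project.
Since ||x|| > R, scale = R/||x|| = 2/12.000451 = 0.16666, proj(x) = scale * x
proj(x) = [-0.757286, -1.292198, 1.325414]
Step 3: Dot product.
a^T * proj(x) = -4*(-0.757286) - 3*(-1.292198) - 5*1.325414 = 0.2787


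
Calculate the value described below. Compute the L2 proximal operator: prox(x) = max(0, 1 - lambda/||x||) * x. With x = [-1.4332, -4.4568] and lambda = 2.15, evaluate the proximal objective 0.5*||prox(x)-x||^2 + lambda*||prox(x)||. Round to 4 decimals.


Step 1: Compute ||x||.
||x|| = 4.6816
Step 2: Compute scaling factor.
scale = max(0, 1 - 2.15/4.6816) = 0.5408
Step 3: prox(x) = [-0.775, -2.41]
||prox(x)|| = 2.5316
Step 4: Proximal objective.
0.5*||prox-x||^2 = 2.3113
lambda*||prox|| = 5.4429
Total = 7.7541


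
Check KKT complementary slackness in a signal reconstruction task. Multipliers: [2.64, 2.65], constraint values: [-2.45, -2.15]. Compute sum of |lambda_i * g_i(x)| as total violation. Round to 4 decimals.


KKT complementary slackness check:
lambda_1 * g_1 = 2.64 * -2.45 = -6.468
lambda_2 * g_2 = 2.65 * -2.15 = -5.6975
Total violation = 6.468 + 5.6975 = 12.1655


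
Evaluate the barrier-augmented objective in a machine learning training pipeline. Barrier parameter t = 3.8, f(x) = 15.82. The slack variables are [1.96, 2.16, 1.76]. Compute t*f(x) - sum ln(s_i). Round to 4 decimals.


Step 1: Compute log-barrier.
ln values: [0.6729, 0.7701, 0.5653]
phi = -(0.6729 + 0.7701 + 0.5653) = -2.0084
Step 2: Compute augmented objective.
t*f(x) = 3.8*15.82 = 60.116
Total = 60.116 - 2.0084 = 58.1076


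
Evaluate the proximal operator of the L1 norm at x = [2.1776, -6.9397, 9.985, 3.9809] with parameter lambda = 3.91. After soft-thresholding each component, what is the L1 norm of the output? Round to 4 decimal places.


Soft-thresholding with lambda = 3.91:
prox(2.1776) = sign(2.1776)*max(|2.1776| - 3.91, 0) = 0.0
prox(-6.9397) = sign(-6.9397)*max(|-6.9397| - 3.91, 0) = -3.0297
prox(9.985) = sign(9.985)*max(|9.985| - 3.91, 0) = 6.075
prox(3.9809) = sign(3.9809)*max(|3.9809| - 3.91, 0) = 0.0709
prox(x) = [0.0, -3.0297, 6.075, 0.0709]
||prox(x)||_1 = 0.0 + 3.0297 + 6.075 + 0.0709 = 9.1756


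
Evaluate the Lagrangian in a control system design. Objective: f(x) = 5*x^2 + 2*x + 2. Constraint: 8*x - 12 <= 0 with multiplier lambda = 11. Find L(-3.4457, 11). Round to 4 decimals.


Step 1: Evaluate f(x).
f(-3.4457) = 5*(-3.4457)^2 + 2*(-3.4457) + 2 = 54.4728
Step 2: Evaluate g(x).
g(-3.4457) = 8*-3.4457 - 12 = -39.5656
Step 3: Compute Lagrangian.
L = 54.4728 + 11*-39.5656 = -380.7488


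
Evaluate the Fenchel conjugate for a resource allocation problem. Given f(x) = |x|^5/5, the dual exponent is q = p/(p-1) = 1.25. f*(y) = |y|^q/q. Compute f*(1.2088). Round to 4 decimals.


The conjugate exponent q satisfies 1/p + 1/q = 1.
p = 5, so q = 5/(5 - 1) = 1.25
|y|^q = 1.2088^1.25 = 1.2675
f*(1.2088) = 1.2675 / 1.25 = 1.014


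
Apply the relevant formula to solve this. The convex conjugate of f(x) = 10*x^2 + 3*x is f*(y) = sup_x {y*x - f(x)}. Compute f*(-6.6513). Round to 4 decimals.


f*(y) = sup_x {y*x - a*x^2 - b*x} = sup_x {(y-b)*x - a*x^2}
FOC: (y - b) - 2a*x = 0 => x* = (y - b)/(2a)
x* = (-6.6513 - 3)/(2*10) = -0.4826
f*(-6.6513) = (y-b)^2/(4a) = (-6.6513 - 3)^2/(4*10)
= 93.1476/40 = 2.3287


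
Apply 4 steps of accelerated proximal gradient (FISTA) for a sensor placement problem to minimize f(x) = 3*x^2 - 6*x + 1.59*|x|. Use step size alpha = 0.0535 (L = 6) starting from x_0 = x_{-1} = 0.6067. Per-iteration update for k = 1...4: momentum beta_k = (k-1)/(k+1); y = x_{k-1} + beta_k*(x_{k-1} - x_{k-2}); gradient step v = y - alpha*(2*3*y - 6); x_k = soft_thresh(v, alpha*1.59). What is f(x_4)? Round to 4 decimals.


FISTA on f(x) = 3*x^2 - 6*x + 1.59*|x|
L = 6, alpha = 0.0535
Iteration 1: beta = 0.0, y = 0.6067 + 0.0*(0.6067 - 0.6067) = 0.6067
  grad(y) = -2.3598, v = y - alpha*grad = 0.7329
  prox(v) = soft_thresh(0.7329, 0.0851) = 0.6479
Iteration 2: beta = 0.3333, y = 0.6479 + 0.3333*(0.6479 - 0.6067) = 0.6616
  grad(y) = -2.0303, v = y - alpha*grad = 0.7702
  prox(v) = soft_thresh(0.7702, 0.0851) = 0.6852
Iteration 3: beta = 0.5, y = 0.6852 + 0.5*(0.6852 - 0.6479) = 0.7038
  grad(y) = -1.7771, v = y - alpha*grad = 0.7989
  prox(v) = soft_thresh(0.7989, 0.0851) = 0.7138
Iteration 4: beta = 0.6, y = 0.7138 + 0.6*(0.7138 - 0.6852) = 0.731
  grad(y) = -1.6139, v = y - alpha*grad = 0.8174
  prox(v) = soft_thresh(0.8174, 0.0851) = 0.7323
f(x_4) = 3*0.7323^2 - 6*0.7323 + 1.59*|0.7323| = -1.6207


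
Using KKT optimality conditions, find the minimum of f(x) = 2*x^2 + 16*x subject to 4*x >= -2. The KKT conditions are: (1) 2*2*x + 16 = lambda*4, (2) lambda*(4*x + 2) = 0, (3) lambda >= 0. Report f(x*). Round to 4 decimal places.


Step 1: Try lambda = 0 (constraint inactive).
x_unc = -16/(2*2) = -4.0
Check: 4*-4.0 = -16.0 < -2 -- violated!
Step 2: Constraint must be active: 4*x = -2
x* = -2/4 = -0.5
lambda = (2*2*(-0.5) + 16)/4 = 3.5
Step 3: Compute optimal value.
f(x*) = 2*(-0.5)^2 + 16*(-0.5) = -7.5


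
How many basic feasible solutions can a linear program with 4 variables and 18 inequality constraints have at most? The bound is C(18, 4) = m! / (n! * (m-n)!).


Each vertex corresponds to some choice of n active constraints out of m, so the number of vertices is at most C(m, n) = m! / (n!(m-n)!).
m = 18, n = 4
Numerator: 18 * 17 * 16 * 15
Denominator: 4! = 24
C(18, 4) = 3060


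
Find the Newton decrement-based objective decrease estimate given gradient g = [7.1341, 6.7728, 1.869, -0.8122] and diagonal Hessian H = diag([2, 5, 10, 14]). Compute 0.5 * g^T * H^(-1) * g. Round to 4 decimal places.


Step 1: H is diagonal, so H^(-1) * g = [3.5671, 1.3546, 0.1869, -0.058].
Step 2: g^T H^(-1) g = sum_i g_i^2 / H_ii
  = (7.1341)^2/2 + (6.7728)^2/5 + (1.869)^2/10 + (-0.8122)^2/14
  = 25.4477 + 9.1742 + 0.3493 + 0.0471 = 35.0183
Step 3: Objective decrease = 0.5 * g^T H^(-1) g = 17.5091


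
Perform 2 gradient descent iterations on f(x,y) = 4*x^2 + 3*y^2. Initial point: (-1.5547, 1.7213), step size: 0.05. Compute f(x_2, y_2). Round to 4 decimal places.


Gradient descent on f(x,y) = 4*x^2 + 3*y^2.
Starting point: (-1.5547, 1.7213), alpha = 0.05
Step 1: grad_x = 2*4*-1.5547 = -12.4376, grad_y = 2*3*1.7213 = 10.3278
  x_1 = -1.5547 - 0.05*-12.4376 = -0.9328
  y_1 = 1.7213 - 0.05*10.3278 = 1.2049
Step 2: grad_x = 2*4*-0.9328 = -7.4626, grad_y = 2*3*1.2049 = 7.2295
  x_2 = -0.9328 - 0.05*-7.4626 = -0.5597
  y_2 = 1.2049 - 0.05*7.2295 = 0.8434
f(-0.5597, 0.8434) = 4*(-0.5597)^2 + 3*0.8434^2 = 3.3872


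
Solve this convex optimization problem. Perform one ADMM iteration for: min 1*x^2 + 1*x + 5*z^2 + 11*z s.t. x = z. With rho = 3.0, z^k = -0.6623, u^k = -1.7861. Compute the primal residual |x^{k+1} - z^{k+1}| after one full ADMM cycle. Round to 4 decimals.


ADMM iteration with rho = 3.0, z^k = -0.6623, u^k = -1.7861
Step 1: x-update.
Minimize 1*x^2 + 1*x + (3.0/2)*(x + 0.6623 - 1.7861)^2
FOC: (2*1 + 3.0)*x = -1 + 3.0*(-0.6623 + 1.7861)
x^{k+1} = 0.4743
Step 2: z-update.
Minimize 5*z^2 + 11*z + (3.0/2)*(0.4743 - z - 1.7861)^2
FOC: (2*5 + 3.0)*z = -11 + 3.0*(0.4743 - 1.7861)
z^{k+1} = -1.1489
Step 3: u-update.
u^{k+1} = -1.7861 + 0.4743 + 1.1489 = -0.1629
Step 4: Primal residual = |0.4743 + 1.1489| = 1.6232


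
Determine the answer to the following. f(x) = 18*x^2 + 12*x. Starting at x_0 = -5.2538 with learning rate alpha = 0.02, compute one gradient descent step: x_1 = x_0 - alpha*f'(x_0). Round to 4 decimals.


We compute the gradient at x_0 and apply the update.
f'(x) = 36*x + 12
f'(-5.2538) = 36*-5.2538 + 12 = -177.1368
x_1 = -5.2538 - 0.02*-177.1368 = -1.7111


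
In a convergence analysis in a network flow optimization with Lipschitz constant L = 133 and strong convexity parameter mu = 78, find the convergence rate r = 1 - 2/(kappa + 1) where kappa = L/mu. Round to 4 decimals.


Step 1: Compute the condition number.
kappa = L/mu = 133/78 = 1.7051
Step 2: Compute the convergence rate.
r = 1 - 2/(kappa + 1) = 1 - 2*mu/(L + mu) = (L - mu)/(L + mu) = 55/211 = 0.2607


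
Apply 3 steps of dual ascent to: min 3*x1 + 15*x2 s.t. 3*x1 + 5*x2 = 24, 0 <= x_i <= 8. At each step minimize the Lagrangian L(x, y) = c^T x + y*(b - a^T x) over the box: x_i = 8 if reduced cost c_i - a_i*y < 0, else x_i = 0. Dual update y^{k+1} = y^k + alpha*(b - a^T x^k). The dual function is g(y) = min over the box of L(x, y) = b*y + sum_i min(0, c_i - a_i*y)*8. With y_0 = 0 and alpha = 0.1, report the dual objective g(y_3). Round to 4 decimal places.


Dual ascent for LP: min 3*x1 + 15*x2, 3*x1 + 5*x2 = 24, 0 <= x_i <= 8
Step 1: y^k = 0.0, reduced costs: (3.0, 15.0)
  x^k = (0.0, 0.0), subgradient = b - a^T x = 24.0
  y^{k+1} = 0.0 + 0.1*24.0 = 2.4
Step 2: y^k = 2.4, reduced costs: (-4.2, 3.0)
  x^k = (8.0, 0.0), subgradient = b - a^T x = 0.0
  y^{k+1} = 2.4 + 0.1*0.0 = 2.4
Step 3: y^k = 2.4, reduced costs: (-4.2, 3.0)
  x^k = (8.0, 0.0), subgradient = b - a^T x = 0.0
  y^{k+1} = 2.4 + 0.1*0.0 = 2.4
Dual objective at y_3 = 2.4: reduced costs (-4.2, 3.0), box minimizer x = (8.0, 0.0)
g(y_3) = b*y + (c1 - a1*y)*x1 + (c2 - a2*y)*x2 = 24*2.4 + (-4.2)*8.0 + 3.0*0.0 = 57.6 - 33.6 + 0.0 = 24.0


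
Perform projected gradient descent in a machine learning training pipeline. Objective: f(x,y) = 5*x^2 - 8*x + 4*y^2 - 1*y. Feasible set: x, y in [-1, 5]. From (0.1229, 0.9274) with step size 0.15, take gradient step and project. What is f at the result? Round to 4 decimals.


Step 1: Compute gradient at (0.1229, 0.9274).
grad_x = 2*5*0.1229 - 8 = -6.771
grad_y = 2*4*0.9274 - 1 = 6.4192
Step 2: Gradient step.
x_raw = 0.1229 - 0.15*-6.771 = 1.1386
y_raw = 0.9274 - 0.15*6.4192 = -0.0355
Step 3: Project onto [-1, 5].
x_proj = clip(1.1386) = 1.1386
y_proj = clip(-0.0355) = -0.0355
Step 4: Evaluate f.
f(1.1386, -0.0355) = -2.5864


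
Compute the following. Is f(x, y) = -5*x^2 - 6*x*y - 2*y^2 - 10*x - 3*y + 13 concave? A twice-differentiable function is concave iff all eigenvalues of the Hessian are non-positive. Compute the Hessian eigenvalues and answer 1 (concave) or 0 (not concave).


The Hessian of f(x,y) = -5*x^2 - 6*x*y - 2*y^2 - 10*x - 3*y + 13 is:
H = [[-10, -6], [-6, -4]]
Trace = -10 - 4 = -14
Determinant = -10*-4 - (-6)^2 = 4
Discriminant = (-14)^2 - 4*4 = 180.0
Eigenvalues: lambda_1 = -13.7082, lambda_2 = -0.2918
The function is concave.

1


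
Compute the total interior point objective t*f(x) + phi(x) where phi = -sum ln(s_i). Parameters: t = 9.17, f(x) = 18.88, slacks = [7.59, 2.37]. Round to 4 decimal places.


Step 1: Compute log-barrier.
ln values: [2.0268, 0.8629]
phi = -(2.0268 + 0.8629) = -2.8897
Step 2: Compute augmented objective.
t*f(x) = 9.17*18.88 = 173.1296
Total = 173.1296 - 2.8897 = 170.2399


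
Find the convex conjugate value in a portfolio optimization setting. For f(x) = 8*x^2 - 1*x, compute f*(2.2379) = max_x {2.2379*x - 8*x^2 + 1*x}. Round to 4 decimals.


f*(y) = sup_x {y*x - a*x^2 - b*x} = sup_x {(y-b)*x - a*x^2}
FOC: (y - b) - 2a*x = 0 => x* = (y - b)/(2a)
x* = (2.2379 + 1)/(2*8) = 0.2024
f*(2.2379) = (y-b)^2/(4a) = (2.2379 + 1)^2/(4*8)
= 10.484/32 = 0.3276


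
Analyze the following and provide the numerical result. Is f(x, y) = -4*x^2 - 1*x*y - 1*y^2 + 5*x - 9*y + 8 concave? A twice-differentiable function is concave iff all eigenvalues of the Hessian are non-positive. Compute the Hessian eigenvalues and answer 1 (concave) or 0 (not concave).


The Hessian of f(x,y) = -4*x^2 - 1*x*y - 1*y^2 + 5*x - 9*y + 8 is:
H = [[-8, -1], [-1, -2]]
Trace = -8 - 2 = -10
Determinant = -8*-2 - (-1)^2 = 15
Discriminant = (-10)^2 - 4*15 = 40.0
Eigenvalues: lambda_1 = -8.1623, lambda_2 = -1.8377
The function is concave.

1


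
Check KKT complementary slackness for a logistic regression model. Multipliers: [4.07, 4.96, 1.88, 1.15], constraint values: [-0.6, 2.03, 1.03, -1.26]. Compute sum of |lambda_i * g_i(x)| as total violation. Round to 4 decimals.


KKT complementary slackness check:
lambda_1 * g_1 = 4.07 * -0.6 = -2.442
lambda_2 * g_2 = 4.96 * 2.03 = 10.0688
lambda_3 * g_3 = 1.88 * 1.03 = 1.9364
lambda_4 * g_4 = 1.15 * -1.26 = -1.449
Total violation = 2.442 + 10.0688 + 1.9364 + 1.449 = 15.8962


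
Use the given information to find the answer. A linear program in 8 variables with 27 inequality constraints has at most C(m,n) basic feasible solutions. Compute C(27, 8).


Each vertex corresponds to some choice of n active constraints out of m, so the number of vertices is at most C(m, n) = m! / (n!(m-n)!).
m = 27, n = 8
Numerator: 27 * 26 * 25 * 24 * 23 * 22 * 21 * 20
Denominator: 8! = 40320
C(27, 8) = 2220075


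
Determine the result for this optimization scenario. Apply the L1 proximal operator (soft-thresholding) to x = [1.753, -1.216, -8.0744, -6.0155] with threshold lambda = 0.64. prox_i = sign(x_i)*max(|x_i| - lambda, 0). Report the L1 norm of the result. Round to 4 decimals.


Soft-thresholding with lambda = 0.64:
prox(1.753) = sign(1.753)*max(|1.753| - 0.64, 0) = 1.113
prox(-1.216) = sign(-1.216)*max(|-1.216| - 0.64, 0) = -0.576
prox(-8.0744) = sign(-8.0744)*max(|-8.0744| - 0.64, 0) = -7.4344
prox(-6.0155) = sign(-6.0155)*max(|-6.0155| - 0.64, 0) = -5.3755
prox(x) = [1.113, -0.576, -7.4344, -5.3755]
||prox(x)||_1 = 1.113 + 0.576 + 7.4344 + 5.3755 = 14.4989


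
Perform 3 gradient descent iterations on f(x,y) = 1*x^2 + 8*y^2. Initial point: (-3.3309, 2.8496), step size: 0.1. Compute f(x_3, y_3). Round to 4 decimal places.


Gradient descent on f(x,y) = 1*x^2 + 8*y^2.
Starting point: (-3.3309, 2.8496), alpha = 0.1
Step 1: grad_x = 2*1*-3.3309 = -6.6618, grad_y = 2*8*2.8496 = 45.5936
  x_1 = -3.3309 - 0.1*-6.6618 = -2.6647
  y_1 = 2.8496 - 0.1*45.5936 = -1.7098
Step 2: grad_x = 2*1*-2.6647 = -5.3294, grad_y = 2*8*-1.7098 = -27.3562
  x_2 = -2.6647 - 0.1*-5.3294 = -2.1318
  y_2 = -1.7098 - 0.1*-27.3562 = 1.0259
Step 3: grad_x = 2*1*-2.1318 = -4.2636, grad_y = 2*8*1.0259 = 16.4137
  x_3 = -2.1318 - 0.1*-4.2636 = -1.7054
  y_3 = 1.0259 - 0.1*16.4137 = -0.6155
f(-1.7054, -0.6155) = 1*(-1.7054)^2 + 8*(-0.6155)^2 = 5.9393


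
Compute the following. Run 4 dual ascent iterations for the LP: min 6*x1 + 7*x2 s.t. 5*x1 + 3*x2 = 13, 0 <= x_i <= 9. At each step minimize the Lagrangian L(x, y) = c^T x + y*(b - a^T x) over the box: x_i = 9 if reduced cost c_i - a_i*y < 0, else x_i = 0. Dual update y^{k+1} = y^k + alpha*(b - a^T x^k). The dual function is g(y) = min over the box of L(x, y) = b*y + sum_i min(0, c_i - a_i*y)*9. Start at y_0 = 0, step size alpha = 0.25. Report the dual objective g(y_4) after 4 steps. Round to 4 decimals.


Dual ascent for LP: min 6*x1 + 7*x2, 5*x1 + 3*x2 = 13, 0 <= x_i <= 9
Step 1: y^k = 0.0, reduced costs: (6.0, 7.0)
  x^k = (0.0, 0.0), subgradient = b - a^T x = 13.0
  y^{k+1} = 0.0 + 0.25*13.0 = 3.25
Step 2: y^k = 3.25, reduced costs: (-10.25, -2.75)
  x^k = (9.0, 9.0), subgradient = b - a^T x = -59.0
  y^{k+1} = 3.25 + 0.25*-59.0 = -11.5
Step 3: y^k = -11.5, reduced costs: (63.5, 41.5)
  x^k = (0.0, 0.0), subgradient = b - a^T x = 13.0
  y^{k+1} = -11.5 + 0.25*13.0 = -8.25
Step 4: y^k = -8.25, reduced costs: (47.25, 31.75)
  x^k = (0.0, 0.0), subgradient = b - a^T x = 13.0
  y^{k+1} = -8.25 + 0.25*13.0 = -5.0
Dual objective at y_4 = -5.0: reduced costs (31.0, 22.0), box minimizer x = (0.0, 0.0)
g(y_4) = b*y + (c1 - a1*y)*x1 + (c2 - a2*y)*x2 = 13*(-5.0) + 31.0*0.0 + 22.0*0.0 = -65.0 + 0.0 + 0.0 = -65.0


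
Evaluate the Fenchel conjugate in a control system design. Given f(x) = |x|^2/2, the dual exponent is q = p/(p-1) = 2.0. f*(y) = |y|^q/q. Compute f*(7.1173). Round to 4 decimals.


The conjugate exponent q satisfies 1/p + 1/q = 1.
p = 2, so q = 2/(2 - 1) = 2.0
|y|^q = 7.1173^2.0 = 50.656
f*(7.1173) = 50.656 / 2.0 = 25.328


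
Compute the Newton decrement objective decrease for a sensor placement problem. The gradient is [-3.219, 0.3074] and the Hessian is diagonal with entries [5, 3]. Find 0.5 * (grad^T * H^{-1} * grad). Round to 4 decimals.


Step 1: H is diagonal, so H^(-1) * g = [-0.6438, 0.1025].
Step 2: g^T H^(-1) g = sum_i g_i^2 / H_ii
  = (-3.219)^2/5 + (0.3074)^2/3
  = 2.0724 + 0.0315 = 2.1039
Step 3: Objective decrease = 0.5 * g^T H^(-1) g = 1.0519


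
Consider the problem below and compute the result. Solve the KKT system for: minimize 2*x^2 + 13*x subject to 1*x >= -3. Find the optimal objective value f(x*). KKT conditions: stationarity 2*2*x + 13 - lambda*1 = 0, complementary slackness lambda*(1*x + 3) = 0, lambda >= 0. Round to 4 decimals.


Step 1: Try lambda = 0 (constraint inactive).
x_unc = -13/(2*2) = -3.25
Check: 1*-3.25 = -3.25 < -3 -- violated!
Step 2: Constraint must be active: 1*x = -3
x* = -3/1 = -3.0
lambda = (2*2*(-3.0) + 13)/1 = 1.0
Step 3: Compute optimal value.
f(x*) = 2*(-3.0)^2 + 13*(-3.0) = -21.0


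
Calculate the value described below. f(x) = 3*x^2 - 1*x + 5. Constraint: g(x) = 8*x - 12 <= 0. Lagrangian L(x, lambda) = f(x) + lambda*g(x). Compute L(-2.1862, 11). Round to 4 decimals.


Step 1: Evaluate f(x).
f(-2.1862) = 3*(-2.1862)^2 - 1*(-2.1862) + 5 = 21.5246
Step 2: Evaluate g(x).
g(-2.1862) = 8*-2.1862 - 12 = -29.4896
Step 3: Compute Lagrangian.
L = 21.5246 + 11*-29.4896 = -302.861


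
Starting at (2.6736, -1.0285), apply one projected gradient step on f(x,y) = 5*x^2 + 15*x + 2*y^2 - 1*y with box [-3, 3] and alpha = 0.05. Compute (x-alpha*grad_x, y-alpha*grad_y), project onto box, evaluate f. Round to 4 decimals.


Step 1: Compute gradient at (2.6736, -1.0285).
grad_x = 2*5*2.6736 + 15 = 41.736
grad_y = 2*2*-1.0285 - 1 = -5.114
Step 2: Gradient step.
x_raw = 2.6736 - 0.05*41.736 = 0.5868
y_raw = -1.0285 - 0.05*-5.114 = -0.7728
Step 3: Project onto [-3, 3].
x_proj = clip(0.5868) = 0.5868
y_proj = clip(-0.7728) = -0.7728
Step 4: Evaluate f.
f(0.5868, -0.7728) = 12.4909


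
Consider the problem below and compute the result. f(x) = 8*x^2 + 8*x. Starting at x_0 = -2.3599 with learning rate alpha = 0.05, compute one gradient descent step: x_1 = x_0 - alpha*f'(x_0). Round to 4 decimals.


We compute the gradient at x_0 and apply the update.
f'(x) = 16*x + 8
f'(-2.3599) = 16*-2.3599 + 8 = -29.7584
x_1 = -2.3599 - 0.05*-29.7584 = -0.872


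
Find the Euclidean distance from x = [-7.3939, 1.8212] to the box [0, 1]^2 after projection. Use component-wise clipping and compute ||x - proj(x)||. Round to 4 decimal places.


Project each component onto [0, 1].
clip(-7.3939) = 0.0, clip(1.8212) = 1.0
Projection = [0.0, 1.0]
Squared diffs: [54.6698, 0.6744]
Distance = sqrt(55.3442) = 7.4394


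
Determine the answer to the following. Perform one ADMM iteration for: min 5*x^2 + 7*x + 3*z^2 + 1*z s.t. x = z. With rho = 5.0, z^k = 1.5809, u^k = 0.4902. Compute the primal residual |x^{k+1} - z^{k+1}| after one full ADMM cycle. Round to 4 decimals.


ADMM iteration with rho = 5.0, z^k = 1.5809, u^k = 0.4902
Step 1: x-update.
Minimize 5*x^2 + 7*x + (5.0/2)*(x - 1.5809 + 0.4902)^2
FOC: (2*5 + 5.0)*x = -7 + 5.0*(1.5809 - 0.4902)
x^{k+1} = -0.1031
Step 2: z-update.
Minimize 3*z^2 + 1*z + (5.0/2)*(-0.1031 - z + 0.4902)^2
FOC: (2*3 + 5.0)*z = -1 + 5.0*(-0.1031 + 0.4902)
z^{k+1} = 0.085
Step 3: u-update.
u^{k+1} = 0.4902 - 0.1031 - 0.085 = 0.3021
Step 4: Primal residual = |-0.1031 - 0.085| = 0.1881


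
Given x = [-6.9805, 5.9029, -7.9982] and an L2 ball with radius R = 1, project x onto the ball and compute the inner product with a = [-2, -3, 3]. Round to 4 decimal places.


Step 1: Compute ||x|| (intermediates to 6 decimals).
||x|| = sqrt((-6.9805)^2 + 5.9029^2 + (-7.9982)^2) = 12.14672
Step 2: Project.
Since ||x|| > R, scale = R/||x|| = 1/12.14672 = 0.082327, proj(x) = scale * x
proj(x) = [-0.574684, 0.485968, -0.658468]
Step 3: Dot product.
a^T * proj(x) = -2*(-0.574684) - 3*0.485968 + 3*(-0.658468) = -2.2839


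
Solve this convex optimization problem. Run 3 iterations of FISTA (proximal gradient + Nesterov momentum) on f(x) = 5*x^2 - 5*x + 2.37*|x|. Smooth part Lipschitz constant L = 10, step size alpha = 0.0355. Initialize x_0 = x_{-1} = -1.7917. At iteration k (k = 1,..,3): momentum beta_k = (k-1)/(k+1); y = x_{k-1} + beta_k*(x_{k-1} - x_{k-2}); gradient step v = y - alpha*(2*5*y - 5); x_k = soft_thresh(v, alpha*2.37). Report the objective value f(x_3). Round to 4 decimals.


FISTA on f(x) = 5*x^2 - 5*x + 2.37*|x|
L = 10, alpha = 0.0355
Iteration 1: beta = 0.0, y = -1.7917 + 0.0*(-1.7917 + 1.7917) = -1.7917
  grad(y) = -22.917, v = y - alpha*grad = -0.9781
  prox(v) = soft_thresh(-0.9781, 0.0841) = -0.894
Iteration 2: beta = 0.3333, y = -0.894 + 0.3333*(-0.894 + 1.7917) = -0.5948
  grad(y) = -10.9478, v = y - alpha*grad = -0.2061
  prox(v) = soft_thresh(-0.2061, 0.0841) = -0.122
Iteration 3: beta = 0.5, y = -0.122 + 0.5*(-0.122 + 0.894) = 0.264
  grad(y) = -2.3599, v = y - alpha*grad = 0.3478
  prox(v) = soft_thresh(0.3478, 0.0841) = 0.2636
f(x_3) = 5*0.2636^2 - 5*0.2636 + 2.37*|0.2636| = -0.3458


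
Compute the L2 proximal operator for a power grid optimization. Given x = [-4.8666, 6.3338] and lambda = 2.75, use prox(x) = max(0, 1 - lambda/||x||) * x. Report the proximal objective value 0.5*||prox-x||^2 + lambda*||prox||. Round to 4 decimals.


Step 1: Compute ||x||.
||x|| = 7.9875
Step 2: Compute scaling factor.
scale = max(0, 1 - 2.75/7.9875) = 0.6557
Step 3: prox(x) = [-3.1911, 4.1532]
||prox(x)|| = 5.2375
Step 4: Proximal objective.
0.5*||prox-x||^2 = 3.7813
lambda*||prox|| = 14.4031
Total = 18.1845


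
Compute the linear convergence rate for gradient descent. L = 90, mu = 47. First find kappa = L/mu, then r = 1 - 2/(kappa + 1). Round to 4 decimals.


Step 1: Compute the condition number.
kappa = L/mu = 90/47 = 1.9149
Step 2: Compute the convergence rate.
r = 1 - 2/(kappa + 1) = 1 - 2*mu/(L + mu) = (L - mu)/(L + mu) = 43/137 = 0.3139


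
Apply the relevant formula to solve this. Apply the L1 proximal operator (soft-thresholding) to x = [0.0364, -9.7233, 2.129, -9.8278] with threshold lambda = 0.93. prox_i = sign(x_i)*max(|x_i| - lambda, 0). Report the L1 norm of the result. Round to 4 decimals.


Soft-thresholding with lambda = 0.93:
prox(0.0364) = sign(0.0364)*max(|0.0364| - 0.93, 0) = 0.0
prox(-9.7233) = sign(-9.7233)*max(|-9.7233| - 0.93, 0) = -8.7933
prox(2.129) = sign(2.129)*max(|2.129| - 0.93, 0) = 1.199
prox(-9.8278) = sign(-9.8278)*max(|-9.8278| - 0.93, 0) = -8.8978
prox(x) = [0.0, -8.7933, 1.199, -8.8978]
||prox(x)||_1 = 0.0 + 8.7933 + 1.199 + 8.8978 = 18.8901


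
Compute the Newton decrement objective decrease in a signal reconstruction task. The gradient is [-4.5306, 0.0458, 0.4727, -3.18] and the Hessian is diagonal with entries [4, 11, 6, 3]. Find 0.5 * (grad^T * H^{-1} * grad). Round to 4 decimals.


Step 1: H is diagonal, so H^(-1) * g = [-1.1327, 0.0042, 0.0788, -1.06].
Step 2: g^T H^(-1) g = sum_i g_i^2 / H_ii
  = (-4.5306)^2/4 + (0.0458)^2/11 + (0.4727)^2/6 + (-3.18)^2/3
  = 5.1316 + 0.0002 + 0.0372 + 3.3708 = 8.5398
Step 3: Objective decrease = 0.5 * g^T H^(-1) g = 4.2699


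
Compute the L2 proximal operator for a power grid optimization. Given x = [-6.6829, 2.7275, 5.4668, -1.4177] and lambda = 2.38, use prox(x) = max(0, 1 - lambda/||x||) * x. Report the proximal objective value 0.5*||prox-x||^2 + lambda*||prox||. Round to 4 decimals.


Step 1: Compute ||x||.
||x|| = 9.1649
Step 2: Compute scaling factor.
scale = max(0, 1 - 2.38/9.1649) = 0.7403
Step 3: prox(x) = [-4.9474, 2.0192, 4.0472, -1.0495]
||prox(x)|| = 6.7849
Step 4: Proximal objective.
0.5*||prox-x||^2 = 2.8322
lambda*||prox|| = 16.1481
Total = 18.9804


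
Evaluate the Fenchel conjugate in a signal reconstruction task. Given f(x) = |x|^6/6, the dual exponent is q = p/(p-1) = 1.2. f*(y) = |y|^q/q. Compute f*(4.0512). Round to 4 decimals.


The conjugate exponent q satisfies 1/p + 1/q = 1.
p = 6, so q = 6/(6 - 1) = 1.2
|y|^q = 4.0512^1.2 = 5.3592
f*(4.0512) = 5.3592 / 1.2 = 4.466


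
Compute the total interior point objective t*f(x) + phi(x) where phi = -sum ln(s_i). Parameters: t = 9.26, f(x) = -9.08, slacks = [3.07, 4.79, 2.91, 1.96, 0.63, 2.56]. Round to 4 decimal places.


Step 1: Compute log-barrier.
ln values: [1.1217, 1.5665, 1.0682, 0.6729, -0.462, 0.94]
phi = -(1.1217 + 1.5665 + 1.0682 + 0.6729 - 0.462 + 0.94) = -4.9073
Step 2: Compute augmented objective.
t*f(x) = 9.26*-9.08 = -84.0808
Total = -84.0808 - 4.9073 = -88.9881


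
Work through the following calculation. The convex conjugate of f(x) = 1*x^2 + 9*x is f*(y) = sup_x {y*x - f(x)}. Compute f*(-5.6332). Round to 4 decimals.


f*(y) = sup_x {y*x - a*x^2 - b*x} = sup_x {(y-b)*x - a*x^2}
FOC: (y - b) - 2a*x = 0 => x* = (y - b)/(2a)
x* = (-5.6332 - 9)/(2*1) = -7.3166
f*(-5.6332) = (y-b)^2/(4a) = (-5.6332 - 9)^2/(4*1)
= 214.1305/4 = 53.5326


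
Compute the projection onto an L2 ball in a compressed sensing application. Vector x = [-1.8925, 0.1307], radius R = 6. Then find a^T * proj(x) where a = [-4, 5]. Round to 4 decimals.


Step 1: Compute ||x|| (intermediates to 6 decimals).
||x|| = sqrt((-1.8925)^2 + 0.1307^2) = 1.897008
Step 2: Project.
Since ||x|| <= R, proj = x (no scaling needed).
proj(x) = [-1.8925, 0.1307]
Step 3: Dot product.
a^T * proj(x) = -4*(-1.8925) + 5*0.1307 = 8.2235


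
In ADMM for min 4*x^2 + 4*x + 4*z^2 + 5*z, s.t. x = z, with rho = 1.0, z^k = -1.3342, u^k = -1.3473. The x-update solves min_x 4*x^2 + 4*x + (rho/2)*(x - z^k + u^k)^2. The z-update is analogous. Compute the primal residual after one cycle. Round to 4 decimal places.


ADMM iteration with rho = 1.0, z^k = -1.3342, u^k = -1.3473
Step 1: x-update.
Minimize 4*x^2 + 4*x + (1.0/2)*(x + 1.3342 - 1.3473)^2
FOC: (2*4 + 1.0)*x = -4 + 1.0*(-1.3342 + 1.3473)
x^{k+1} = -0.443
Step 2: z-update.
Minimize 4*z^2 + 5*z + (1.0/2)*(-0.443 - z - 1.3473)^2
FOC: (2*4 + 1.0)*z = -5 + 1.0*(-0.443 - 1.3473)
z^{k+1} = -0.7545
Step 3: u-update.
u^{k+1} = -1.3473 - 0.443 + 0.7545 = -1.0358
Step 4: Primal residual = |-0.443 + 0.7545| = 0.3115


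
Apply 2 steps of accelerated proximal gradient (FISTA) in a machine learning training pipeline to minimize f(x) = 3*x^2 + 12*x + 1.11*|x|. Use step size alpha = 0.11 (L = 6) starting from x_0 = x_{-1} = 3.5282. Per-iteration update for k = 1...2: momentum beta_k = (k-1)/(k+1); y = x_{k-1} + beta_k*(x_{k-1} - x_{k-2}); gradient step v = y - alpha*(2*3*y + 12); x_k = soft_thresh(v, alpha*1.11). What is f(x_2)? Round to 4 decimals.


FISTA on f(x) = 3*x^2 + 12*x + 1.11*|x|
L = 6, alpha = 0.11
Iteration 1: beta = 0.0, y = 3.5282 + 0.0*(3.5282 - 3.5282) = 3.5282
  grad(y) = 33.1692, v = y - alpha*grad = -0.1204
  prox(v) = soft_thresh(-0.1204, 0.1221) = 0.0
Iteration 2: beta = 0.3333, y = 0.0 + 0.3333*(0.0 - 3.5282) = -1.1761
  grad(y) = 4.9436, v = y - alpha*grad = -1.7199
  prox(v) = soft_thresh(-1.7199, 0.1221) = -1.5978
f(x_2) = 3*(-1.5978)^2 + 12*(-1.5978) + 1.11*|-1.5978| = -9.7411


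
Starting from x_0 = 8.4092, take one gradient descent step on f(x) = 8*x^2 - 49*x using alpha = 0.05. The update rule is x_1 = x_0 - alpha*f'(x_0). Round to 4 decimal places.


We compute the gradient at x_0 and apply the update.
f'(x) = 16*x - 49
f'(8.4092) = 16*8.4092 - 49 = 85.5472
x_1 = 8.4092 - 0.05*85.5472 = 4.1318


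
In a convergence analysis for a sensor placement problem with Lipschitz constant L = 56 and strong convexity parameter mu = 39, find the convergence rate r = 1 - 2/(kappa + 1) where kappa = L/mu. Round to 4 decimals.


Step 1: Compute the condition number.
kappa = L/mu = 56/39 = 1.4359
Step 2: Compute the convergence rate.
r = 1 - 2/(kappa + 1) = 1 - 2*mu/(L + mu) = (L - mu)/(L + mu) = 17/95 = 0.1789


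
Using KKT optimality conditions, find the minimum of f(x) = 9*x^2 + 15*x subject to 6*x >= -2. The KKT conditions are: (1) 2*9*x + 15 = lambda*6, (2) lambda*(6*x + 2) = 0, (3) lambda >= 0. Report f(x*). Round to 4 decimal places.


Step 1: Try lambda = 0 (constraint inactive).
x_unc = -15/(2*9) = -0.8333
Check: 6*-0.8333 = -4.9998 < -2 -- violated!
Step 2: Constraint must be active: 6*x = -2
x* = -2/6 = -1/3 = -0.3333 (rounded; the exact value -1/3 is used below)
lambda = (2*9*(-1/3) + 15)/6 = 1.5
Step 3: Compute optimal value.
f(x*) = 9*(-1/3)^2 + 15*(-1/3) = -4.0


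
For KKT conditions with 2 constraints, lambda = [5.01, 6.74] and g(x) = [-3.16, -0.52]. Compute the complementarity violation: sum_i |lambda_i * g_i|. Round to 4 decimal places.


KKT complementary slackness check:
lambda_1 * g_1 = 5.01 * -3.16 = -15.8316
lambda_2 * g_2 = 6.74 * -0.52 = -3.5048
Total violation = 15.8316 + 3.5048 = 19.3364


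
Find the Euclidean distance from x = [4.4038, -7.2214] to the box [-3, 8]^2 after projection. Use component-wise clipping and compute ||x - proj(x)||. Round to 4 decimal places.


Project each component onto [-3, 8].
clip(4.4038) = 4.4038, clip(-7.2214) = -3.0
Projection = [4.4038, -3.0]
Squared diffs: [0.0, 17.8202]
Distance = sqrt(17.8202) = 4.2214


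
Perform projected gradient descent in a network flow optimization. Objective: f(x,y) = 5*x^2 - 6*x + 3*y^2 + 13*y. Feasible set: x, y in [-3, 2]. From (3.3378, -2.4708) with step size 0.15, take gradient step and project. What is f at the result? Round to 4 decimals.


Step 1: Compute gradient at (3.3378, -2.4708).
grad_x = 2*5*3.3378 - 6 = 27.378
grad_y = 2*3*-2.4708 + 13 = -1.8248
Step 2: Gradient step.
x_raw = 3.3378 - 0.15*27.378 = -0.7689
y_raw = -2.4708 - 0.15*-1.8248 = -2.1971
Step 3: Project onto [-3, 2].
x_proj = clip(-0.7689) = -0.7689
y_proj = clip(-2.1971) = -2.1971
Step 4: Evaluate f.
f(-0.7689, -2.1971) = -6.5111
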